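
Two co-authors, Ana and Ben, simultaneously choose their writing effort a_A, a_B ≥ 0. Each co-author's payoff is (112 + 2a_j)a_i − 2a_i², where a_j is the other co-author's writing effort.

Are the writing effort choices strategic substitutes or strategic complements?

strategic complements

Ana's payoff is (112 + 2a_B)a_A − 2a_A².
∂π/∂a_A = 112 + 2a_B − 4a_A = 0, so a_A = 28 + 0.5a_B.
The best-response slope da_A/da_B = 0.5 > 0: the reaction function is upward-sloping, so the choices are strategic complements.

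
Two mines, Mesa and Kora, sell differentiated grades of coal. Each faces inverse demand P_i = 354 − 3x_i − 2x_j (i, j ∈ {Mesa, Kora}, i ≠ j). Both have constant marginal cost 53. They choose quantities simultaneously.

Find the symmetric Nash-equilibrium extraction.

37.625

Mine Mesa's profit: π = x_{Mesa}(354 − 3x_{Mesa} − 2x_{Kora}) − 53x_{Mesa}.
∂π/∂x_{Mesa} = 301 − 6x_{Mesa} − 2x_{Kora} = 0 ⇒ x_{Mesa} = 301/6 − (1/3)x_{Kora}.
The game is symmetric, so in equilibrium x_{Kora} = x_{Mesa}: the reaction function gives (4/3)x_{Mesa} = 301/6, hence x_{Mesa} = 37.625.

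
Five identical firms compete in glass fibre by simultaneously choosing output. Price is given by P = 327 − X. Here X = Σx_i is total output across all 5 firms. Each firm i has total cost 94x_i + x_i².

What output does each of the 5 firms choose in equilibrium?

A representative firm's profit is π_i = x_i(327 − X) − 94x_i − x_i², with X = x_i + Σ_{j≠i} x_j.
First-order condition: 233 − 4x_i − Σ_{j≠i} x_j = 0.
In a symmetric equilibrium every firm chooses the same x, so Σ_{j≠i} x_j = 4x. The condition becomes 233 − 8x = 0, giving x = 233/8 = 29.125.

29.125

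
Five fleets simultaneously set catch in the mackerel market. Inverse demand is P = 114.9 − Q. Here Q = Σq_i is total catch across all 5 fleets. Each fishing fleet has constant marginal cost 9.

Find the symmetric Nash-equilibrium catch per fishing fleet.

17.65

A representative fishing fleet's profit is π_i = q_i(114.9 − Q) − 9q_i, with Q = q_i + Σ_{j≠i} q_j.
First-order condition: 105.9 − 2q_i − Σ_{j≠i} q_j = 0.
Imposing symmetry (q_j = q for all j) turns Σ_{j≠i} q_j into 4q, so 105.9 = 6q and q = 17.65.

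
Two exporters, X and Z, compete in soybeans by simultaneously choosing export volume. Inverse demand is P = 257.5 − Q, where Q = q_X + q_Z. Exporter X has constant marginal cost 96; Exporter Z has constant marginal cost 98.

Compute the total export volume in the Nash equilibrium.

107

Exporter X's profit: π = q_X(257.5 − (q_X + q_Z)) − 96q_X.
∂π/∂q_X = 161.5 − 2q_X − q_Z = 0, so q_X = 80.75 − 0.5q_Z.
By the same steps for Z: q_Z = 79.75 − 0.5q_X.
Substituting the second reaction function into the first: q_X = 80.75 − 0.5(79.75 − 0.5q_X), which gives 0.75q_X = 40.875 ⇒ q_X = 54.5.
Then q_Z = 79.75 − 0.5·54.5 = 52.5.
Total export volume: 54.5 + 52.5 = 107.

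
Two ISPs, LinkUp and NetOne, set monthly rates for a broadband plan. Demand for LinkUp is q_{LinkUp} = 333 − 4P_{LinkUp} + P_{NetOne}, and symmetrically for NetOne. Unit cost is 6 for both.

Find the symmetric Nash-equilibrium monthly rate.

LinkUp's profit: π = (P_{LinkUp} − 6)(333 − 4P_{LinkUp} + P_{NetOne}).
∂π/∂P_{LinkUp} = 357 − 8P_{LinkUp} + P_{NetOne} = 0 ⇒ P_{LinkUp} = 44.625 + 0.125P_{NetOne}.
Setting P_{LinkUp} = P_{NetOne} in the reaction function: P_{LinkUp} = 44.625 + 0.125P_{LinkUp}, so P_{LinkUp} = 44.625 / 0.875 = 51.

51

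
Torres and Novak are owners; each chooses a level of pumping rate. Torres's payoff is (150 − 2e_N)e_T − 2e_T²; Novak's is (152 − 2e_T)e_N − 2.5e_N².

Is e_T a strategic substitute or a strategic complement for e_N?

strategic substitutes

Expanding Torres's payoff: 150e_T − 2e_Ne_T − 2e_T².
∂π/∂e_T = 150 − 2e_N − 4e_T = 0, so e_T = 37.5 − 0.5e_N.
The best-response slope de_T/de_N = −0.5 < 0: the reaction function is downward-sloping, so the choices are strategic substitutes.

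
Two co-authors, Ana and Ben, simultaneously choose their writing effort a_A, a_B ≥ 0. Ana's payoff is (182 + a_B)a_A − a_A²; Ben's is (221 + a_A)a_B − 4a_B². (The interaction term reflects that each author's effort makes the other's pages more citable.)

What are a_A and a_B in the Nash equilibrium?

111.8, 41.6

Expanding Ana's payoff: 182a_A + a_Ba_A − a_A².
∂π/∂a_A = 182 + a_B − 2a_A = 0, so a_A = 91 + 0.5a_B.
Likewise for Ben: a_B = 27.625 + 0.125a_A.
Substituting the second reaction function into the first: a_A = 91 + 0.5(27.625 + 0.125a_A), which gives 0.9375a_A = 104.8125 ⇒ a_A = 111.8.
Then a_B = 27.625 + 0.125·111.8 = 41.6.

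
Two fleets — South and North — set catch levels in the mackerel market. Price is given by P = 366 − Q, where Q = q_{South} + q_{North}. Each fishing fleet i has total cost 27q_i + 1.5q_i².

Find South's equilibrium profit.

7980.625

Fishing fleet South's profit: π = q_{South}(366 − (q_{South} + q_{North})) − 27q_{South} − 1.5q_{South}².
∂π/∂q_{South} = 339 − 5q_{South} − q_{North} = 0, so q_{South} = 67.8 − 0.2q_{North}.
Setting q_{South} = q_{North} in the reaction function: q_{South} = 67.8 − 0.2q_{South}, so q_{South} = 67.8 / 1.2 = 56.5.
Price P = 366 − 113 = 253.
South's profit: (253 − 27)·56.5 − 1.5(56.5)² = 7980.625.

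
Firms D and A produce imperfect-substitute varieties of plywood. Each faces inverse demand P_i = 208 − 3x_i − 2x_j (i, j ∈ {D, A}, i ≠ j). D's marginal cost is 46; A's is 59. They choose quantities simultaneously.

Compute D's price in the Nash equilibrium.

Firm D's profit: π = x_D(208 − 3x_D − 2x_A) − 46x_D.
∂π/∂x_D = 162 − 6x_D − 2x_A = 0 ⇒ x_D = 27 − (1/3)x_A.
Similarly x_A = 149/6 − (1/3)x_D.
Substituting the second reaction function into the first: x_D = 27 − (1/3)(149/6 − (1/3)x_D), which gives (8/9)x_D = 337/18 ⇒ x_D = 21.0625.
Then x_A = 149/6 − (1/3)·21.0625 = 17.8125.
P_D = 208 − 3·21.0625 − 2·17.8125 = 109.1875.

109.1875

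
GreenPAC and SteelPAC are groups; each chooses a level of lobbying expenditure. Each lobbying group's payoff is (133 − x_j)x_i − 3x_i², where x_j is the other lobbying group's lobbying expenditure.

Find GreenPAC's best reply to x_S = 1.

GreenPAC's payoff is (133 − x_S)x_G − 3x_G².
∂π/∂x_G = 133 − x_S − 6x_G = 0, so x_G = 133/6 − (1/6)x_S.
At x_S = 1: x_G = 133/6 − (1/6)·1 = 22.

22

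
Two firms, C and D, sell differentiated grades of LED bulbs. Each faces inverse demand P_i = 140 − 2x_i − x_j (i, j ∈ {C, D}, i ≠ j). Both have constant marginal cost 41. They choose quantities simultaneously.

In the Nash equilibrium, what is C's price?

80.6

Firm C's profit: π = x_C(140 − 2x_C − x_D) − 41x_C.
∂π/∂x_C = 99 − 4x_C − x_D = 0 ⇒ x_C = 24.75 − 0.25x_D.
The game is symmetric, so in equilibrium x_D = x_C: the reaction function gives 1.25x_C = 24.75, hence x_C = 19.8.
P_C = 140 − 2·19.8 − 19.8 = 80.6.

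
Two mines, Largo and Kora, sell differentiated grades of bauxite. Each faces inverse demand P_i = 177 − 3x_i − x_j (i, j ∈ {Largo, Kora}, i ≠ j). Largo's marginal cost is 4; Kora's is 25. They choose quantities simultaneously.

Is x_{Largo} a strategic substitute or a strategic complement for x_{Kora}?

strategic substitutes

Mine Largo's profit: π = x_{Largo}(177 − 3x_{Largo} − x_{Kora}) − 4x_{Largo}.
∂π/∂x_{Largo} = 173 − 6x_{Largo} − x_{Kora} = 0 ⇒ x_{Largo} = 173/6 − (1/6)x_{Kora}.
The best-response slope dx_{Largo}/dx_{Kora} = −1/6 < 0: the reaction function is downward-sloping, so the choices are strategic substitutes.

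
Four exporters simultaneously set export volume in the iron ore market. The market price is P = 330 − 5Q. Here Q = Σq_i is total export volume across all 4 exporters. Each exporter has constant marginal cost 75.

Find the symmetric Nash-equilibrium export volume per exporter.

A representative exporter's profit is π_i = q_i(330 − 5Q) − 75q_i, with Q = q_i + Σ_{j≠i} q_j.
First-order condition: 255 − 10q_i − 5Σ_{j≠i} q_j = 0.
In a symmetric equilibrium every exporter chooses the same q, so Σ_{j≠i} q_j = 3q. The condition becomes 255 − 25q = 0, giving q = 255/25 = 10.2.

10.2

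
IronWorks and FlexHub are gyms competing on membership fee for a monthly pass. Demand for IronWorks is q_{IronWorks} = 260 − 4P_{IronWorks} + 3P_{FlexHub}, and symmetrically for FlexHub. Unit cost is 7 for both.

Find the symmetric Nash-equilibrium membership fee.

57.6

IronWorks's profit: π = (P_{IronWorks} − 7)(260 − 4P_{IronWorks} + 3P_{FlexHub}).
∂π/∂P_{IronWorks} = 288 − 8P_{IronWorks} + 3P_{FlexHub} = 0 ⇒ P_{IronWorks} = 36 + 0.375P_{FlexHub}.
By symmetry P_{FlexHub} = P_{IronWorks}; substituting into the reaction function, 0.625P_{IronWorks} = 36 and P_{IronWorks} = 57.6.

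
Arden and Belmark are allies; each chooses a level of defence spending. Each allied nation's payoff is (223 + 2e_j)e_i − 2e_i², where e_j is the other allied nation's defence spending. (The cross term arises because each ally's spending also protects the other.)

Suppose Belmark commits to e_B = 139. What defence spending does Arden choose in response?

Arden's payoff is (223 + 2e_B)e_A − 2e_A².
∂π/∂e_A = 223 + 2e_B − 4e_A = 0, so e_A = 55.75 + 0.5e_B.
At e_B = 139: e_A = 55.75 + 0.5·139 = 125.25.

125.25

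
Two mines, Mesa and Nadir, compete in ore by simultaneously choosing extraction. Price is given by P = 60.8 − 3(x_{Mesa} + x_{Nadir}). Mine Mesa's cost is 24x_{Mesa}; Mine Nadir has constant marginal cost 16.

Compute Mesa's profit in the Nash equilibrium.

30.72

Mine Mesa's profit: π = x_{Mesa}(60.8 − 3(x_{Mesa} + x_{Nadir})) − 24x_{Mesa}.
∂π/∂x_{Mesa} = 36.8 − 6x_{Mesa} − 3x_{Nadir} = 0, so x_{Mesa} = 92/15 − 0.5x_{Nadir}.
By the same steps for Nadir: x_{Nadir} = 112/15 − 0.5x_{Mesa}.
Plugging x_{Nadir} into Mesa's best response: x_{Mesa} = 92/15 − 0.5(112/15 − 0.5x_{Mesa}) ⇒ 0.75x_{Mesa} = 2.4, so x_{Mesa} = 3.2.
Then x_{Nadir} = 112/15 − 0.5·3.2 = 88/15.
Price P = 60.8 − 3·(136/15) = 33.6.
Mesa's profit: (33.6 − 24)·3.2 = 30.72.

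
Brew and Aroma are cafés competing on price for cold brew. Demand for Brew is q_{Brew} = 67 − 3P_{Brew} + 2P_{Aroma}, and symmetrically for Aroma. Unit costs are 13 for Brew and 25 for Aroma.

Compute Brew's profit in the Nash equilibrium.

744.1875

Brew's profit: π = (P_{Brew} − 13)(67 − 3P_{Brew} + 2P_{Aroma}).
∂π/∂P_{Brew} = 106 − 6P_{Brew} + 2P_{Aroma} = 0 ⇒ P_{Brew} = 53/3 + (1/3)P_{Aroma}.
Similarly P_{Aroma} = 71/3 + (1/3)P_{Brew}.
Substituting the second reaction function into the first: P_{Brew} = 53/3 + (1/3)(71/3 + (1/3)P_{Brew}), which gives (8/9)P_{Brew} = 230/9 ⇒ P_{Brew} = 28.75.
Then P_{Aroma} = 71/3 + (1/3)·28.75 = 33.25.
q_{Brew} = 67 − 3·28.75 + 2·33.25 = 47.25.
Profit = (28.75 − 13)·47.25 = 744.1875.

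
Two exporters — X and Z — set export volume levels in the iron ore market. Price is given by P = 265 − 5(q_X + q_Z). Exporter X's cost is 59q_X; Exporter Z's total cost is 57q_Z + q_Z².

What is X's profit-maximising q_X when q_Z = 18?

Exporter X's profit: π = q_X(265 − 5(q_X + q_Z)) − 59q_X.
∂π/∂q_X = 206 − 10q_X − 5q_Z = 0, so q_X = 20.6 − 0.5q_Z.
At q_Z = 18: q_X = 20.6 − 0.5·18 = 11.6.

11.6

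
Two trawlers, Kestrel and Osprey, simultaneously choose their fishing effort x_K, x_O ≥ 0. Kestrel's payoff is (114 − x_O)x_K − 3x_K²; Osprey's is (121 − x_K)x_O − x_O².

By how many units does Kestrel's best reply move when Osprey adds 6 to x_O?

Expanding Kestrel's payoff: 114x_K − x_Ox_K − 3x_K².
∂π/∂x_K = 114 − x_O − 6x_K = 0, so x_K = 19 − (1/6)x_O.
The reaction-function slope is −1/6, so a 6-unit rise in x_O moves x_K by −1/6 × 6 = −1. Kestrel's best response falls — the actions are strategic substitutes.

-1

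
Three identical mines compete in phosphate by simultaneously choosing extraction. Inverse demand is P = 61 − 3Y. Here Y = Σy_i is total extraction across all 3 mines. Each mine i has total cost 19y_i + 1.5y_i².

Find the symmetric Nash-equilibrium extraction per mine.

2.8

A representative mine's profit is π_i = y_i(61 − 3Y) − 19y_i − 1.5y_i², with Y = y_i + Σ_{j≠i} y_j.
First-order condition: 42 − 9y_i − 3Σ_{j≠i} y_j = 0.
With identical mines, set every y_j = y: then 42 − 9y − 6y = 0, i.e. y = 42/15 = 2.8.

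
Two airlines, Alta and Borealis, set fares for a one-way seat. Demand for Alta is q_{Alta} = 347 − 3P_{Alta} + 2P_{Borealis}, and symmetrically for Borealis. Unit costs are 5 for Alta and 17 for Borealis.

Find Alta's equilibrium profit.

23100.1875

Alta's profit: π = (P_{Alta} − 5)(347 − 3P_{Alta} + 2P_{Borealis}).
∂π/∂P_{Alta} = 362 − 6P_{Alta} + 2P_{Borealis} = 0 ⇒ P_{Alta} = 181/3 + (1/3)P_{Borealis}.
Similarly P_{Borealis} = 199/3 + (1/3)P_{Alta}.
Solving the two reaction functions simultaneously: (1 − (1/3)(1/3))P_{Alta} = 181/3 + (1/3)·(199/3), so (8/9)P_{Alta} = 742/9 and P_{Alta} = 92.75.
Then P_{Borealis} = 199/3 + (1/3)·92.75 = 97.25.
q_{Alta} = 347 − 3·92.75 + 2·97.25 = 263.25.
Profit = (92.75 − 5)·263.25 = 23100.1875.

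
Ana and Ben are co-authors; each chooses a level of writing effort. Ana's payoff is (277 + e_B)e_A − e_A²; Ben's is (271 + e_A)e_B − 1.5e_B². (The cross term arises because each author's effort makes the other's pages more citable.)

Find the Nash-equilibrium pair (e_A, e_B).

220.4, 163.8

Expanding Ana's payoff: 277e_A + e_Be_A − e_A².
∂π/∂e_A = 277 + e_B − 2e_A = 0, so e_A = 138.5 + 0.5e_B.
Likewise for Ben: e_B = 271/3 + (1/3)e_A.
Substituting the second reaction function into the first: e_A = 138.5 + 0.5(271/3 + (1/3)e_A), which gives (5/6)e_A = 551/3 ⇒ e_A = 220.4.
Then e_B = 271/3 + (1/3)·220.4 = 163.8.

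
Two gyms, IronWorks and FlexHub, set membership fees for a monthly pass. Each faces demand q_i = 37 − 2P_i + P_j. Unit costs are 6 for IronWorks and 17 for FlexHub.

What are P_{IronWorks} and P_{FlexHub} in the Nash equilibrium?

IronWorks's profit: π = (P_{IronWorks} − 6)(37 − 2P_{IronWorks} + P_{FlexHub}).
∂π/∂P_{IronWorks} = 49 − 4P_{IronWorks} + P_{FlexHub} = 0 ⇒ P_{IronWorks} = 12.25 + 0.25P_{FlexHub}.
Similarly P_{FlexHub} = 17.75 + 0.25P_{IronWorks}.
Plugging P_{FlexHub} into IronWorks's best response: P_{IronWorks} = 12.25 + 0.25(17.75 + 0.25P_{IronWorks}) ⇒ 0.9375P_{IronWorks} = 16.6875, so P_{IronWorks} = 17.8.
Then P_{FlexHub} = 17.75 + 0.25·17.8 = 22.2.

17.8, 22.2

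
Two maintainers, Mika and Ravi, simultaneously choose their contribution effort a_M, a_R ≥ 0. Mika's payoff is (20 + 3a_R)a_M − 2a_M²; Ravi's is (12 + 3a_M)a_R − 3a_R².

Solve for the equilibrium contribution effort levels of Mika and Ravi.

Expanding Mika's payoff: 20a_M + 3a_Ra_M − 2a_M².
∂π/∂a_M = 20 + 3a_R − 4a_M = 0, so a_M = 5 + 0.75a_R.
Likewise for Ravi: a_R = 2 + 0.5a_M.
Substituting the second reaction function into the first: a_M = 5 + 0.75(2 + 0.5a_M), which gives 0.625a_M = 6.5 ⇒ a_M = 10.4.
Then a_R = 2 + 0.5·10.4 = 7.2.

10.4, 7.2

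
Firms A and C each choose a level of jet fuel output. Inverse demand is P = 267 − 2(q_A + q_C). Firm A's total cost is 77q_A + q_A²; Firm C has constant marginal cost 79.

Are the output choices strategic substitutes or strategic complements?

strategic substitutes

Firm A's profit: π = q_A(267 − 2(q_A + q_C)) − 77q_A − q_A².
∂π/∂q_A = 190 − 6q_A − 2q_C = 0, so q_A = 95/3 − (1/3)q_C.
The best-response slope dq_A/dq_C = −1/3 < 0: the reaction function is downward-sloping, so the choices are strategic substitutes.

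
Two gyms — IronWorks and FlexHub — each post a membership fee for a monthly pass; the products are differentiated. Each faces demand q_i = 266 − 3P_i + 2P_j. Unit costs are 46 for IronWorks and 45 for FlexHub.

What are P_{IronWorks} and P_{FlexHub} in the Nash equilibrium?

100.8125, 100.4375

IronWorks's profit: π = (P_{IronWorks} − 46)(266 − 3P_{IronWorks} + 2P_{FlexHub}).
∂π/∂P_{IronWorks} = 404 − 6P_{IronWorks} + 2P_{FlexHub} = 0 ⇒ P_{IronWorks} = 202/3 + (1/3)P_{FlexHub}.
Similarly P_{FlexHub} = 401/6 + (1/3)P_{IronWorks}.
Solving the two reaction functions simultaneously: (1 − (1/3)(1/3))P_{IronWorks} = 202/3 + (1/3)·(401/6), so (8/9)P_{IronWorks} = 1613/18 and P_{IronWorks} = 100.8125.
Then P_{FlexHub} = 401/6 + (1/3)·100.8125 = 100.4375.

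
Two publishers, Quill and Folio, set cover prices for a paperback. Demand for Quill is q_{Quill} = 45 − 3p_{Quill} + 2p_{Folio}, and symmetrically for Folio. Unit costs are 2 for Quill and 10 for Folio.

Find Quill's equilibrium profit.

Quill's profit: π = (p_{Quill} − 2)(45 − 3p_{Quill} + 2p_{Folio}).
∂π/∂p_{Quill} = 51 − 6p_{Quill} + 2p_{Folio} = 0 ⇒ p_{Quill} = 8.5 + (1/3)p_{Folio}.
Similarly p_{Folio} = 12.5 + (1/3)p_{Quill}.
Solving the two reaction functions simultaneously: (1 − (1/3)(1/3))p_{Quill} = 8.5 + (1/3)·12.5, so (8/9)p_{Quill} = 38/3 and p_{Quill} = 14.25.
Then p_{Folio} = 12.5 + (1/3)·14.25 = 17.25.
q_{Quill} = 45 − 3·14.25 + 2·17.25 = 36.75.
Profit = (14.25 − 2)·36.75 = 450.1875.

450.1875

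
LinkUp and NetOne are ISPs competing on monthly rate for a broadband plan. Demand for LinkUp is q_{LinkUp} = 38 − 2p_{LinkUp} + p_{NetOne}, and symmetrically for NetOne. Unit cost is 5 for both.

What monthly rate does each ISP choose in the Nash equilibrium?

LinkUp's profit: π = (p_{LinkUp} − 5)(38 − 2p_{LinkUp} + p_{NetOne}).
∂π/∂p_{LinkUp} = 48 − 4p_{LinkUp} + p_{NetOne} = 0 ⇒ p_{LinkUp} = 12 + 0.25p_{NetOne}.
By symmetry p_{NetOne} = p_{LinkUp}; substituting into the reaction function, 0.75p_{LinkUp} = 12 and p_{LinkUp} = 16.

16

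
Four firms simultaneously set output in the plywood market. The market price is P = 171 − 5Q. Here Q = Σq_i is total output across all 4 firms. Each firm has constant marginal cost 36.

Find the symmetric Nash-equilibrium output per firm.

A representative firm's profit is π_i = q_i(171 − 5Q) − 36q_i, with Q = q_i + Σ_{j≠i} q_j.
First-order condition: 135 − 10q_i − 5Σ_{j≠i} q_j = 0.
With identical firms, set every q_j = q: then 135 − 10q − 15q = 0, i.e. q = 135/25 = 5.4.

5.4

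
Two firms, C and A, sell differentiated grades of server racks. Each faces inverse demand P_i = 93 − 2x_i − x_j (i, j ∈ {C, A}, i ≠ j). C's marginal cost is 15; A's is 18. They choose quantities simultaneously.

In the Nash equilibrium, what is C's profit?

499.28

Firm C's profit: π = x_C(93 − 2x_C − x_A) − 15x_C.
∂π/∂x_C = 78 − 4x_C − x_A = 0 ⇒ x_C = 19.5 − 0.25x_A.
Similarly x_A = 18.75 − 0.25x_C.
Substituting the second reaction function into the first: x_C = 19.5 − 0.25(18.75 − 0.25x_C), which gives 0.9375x_C = 14.8125 ⇒ x_C = 15.8.
Then x_A = 18.75 − 0.25·15.8 = 14.8.
P_C = 93 − 2·15.8 − 14.8 = 46.6.
Profit = (46.6 − 15)·15.8 = 499.28.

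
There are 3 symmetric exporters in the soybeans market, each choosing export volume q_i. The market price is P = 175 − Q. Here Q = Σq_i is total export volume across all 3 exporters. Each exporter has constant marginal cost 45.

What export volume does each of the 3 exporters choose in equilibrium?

32.5

A representative exporter's profit is π_i = q_i(175 − Q) − 45q_i, with Q = q_i + Σ_{j≠i} q_j.
First-order condition: 130 − 2q_i − Σ_{j≠i} q_j = 0.
With identical exporters, set every q_j = q: then 130 − 2q − 2q = 0, i.e. q = 130/4 = 32.5.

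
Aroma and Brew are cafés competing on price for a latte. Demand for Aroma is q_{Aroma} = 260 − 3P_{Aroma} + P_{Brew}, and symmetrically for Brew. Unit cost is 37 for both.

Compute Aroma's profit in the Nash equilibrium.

Aroma's profit: π = (P_{Aroma} − 37)(260 − 3P_{Aroma} + P_{Brew}).
∂π/∂P_{Aroma} = 371 − 6P_{Aroma} + P_{Brew} = 0 ⇒ P_{Aroma} = 371/6 + (1/6)P_{Brew}.
By symmetry P_{Brew} = P_{Aroma}; substituting into the reaction function, (5/6)P_{Aroma} = 371/6 and P_{Aroma} = 74.2.
q_{Aroma} = 260 − 3·74.2 + 74.2 = 111.6.
Profit = (74.2 − 37)·111.6 = 4151.52.

4151.52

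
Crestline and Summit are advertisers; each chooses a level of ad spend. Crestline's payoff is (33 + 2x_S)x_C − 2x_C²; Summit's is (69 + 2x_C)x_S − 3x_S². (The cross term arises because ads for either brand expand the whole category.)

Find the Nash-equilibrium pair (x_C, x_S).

Expanding Crestline's payoff: 33x_C + 2x_Sx_C − 2x_C².
∂π/∂x_C = 33 + 2x_S − 4x_C = 0, so x_C = 8.25 + 0.5x_S.
Likewise for Summit: x_S = 11.5 + (1/3)x_C.
Solving the two reaction functions simultaneously: (1 − (0.5)(1/3))x_C = 8.25 + 0.5·11.5, so (5/6)x_C = 14 and x_C = 16.8.
Then x_S = 11.5 + (1/3)·16.8 = 17.1.

16.8, 17.1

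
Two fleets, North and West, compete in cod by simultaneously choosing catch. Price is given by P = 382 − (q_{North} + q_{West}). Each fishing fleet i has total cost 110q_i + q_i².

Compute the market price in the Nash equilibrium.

Fishing fleet North's profit: π = q_{North}(382 − (q_{North} + q_{West})) − 110q_{North} − q_{North}².
∂π/∂q_{North} = 272 − 4q_{North} − q_{West} = 0, so q_{North} = 68 − 0.25q_{West}.
By symmetry q_{West} = q_{North}; substituting into the reaction function, 1.25q_{North} = 68 and q_{North} = 54.4.
Equilibrium price: P = 382 − 108.8 = 273.2.

273.2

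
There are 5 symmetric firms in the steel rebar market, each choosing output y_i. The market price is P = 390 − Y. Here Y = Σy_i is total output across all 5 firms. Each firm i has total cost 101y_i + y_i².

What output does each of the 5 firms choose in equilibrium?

A representative firm's profit is π_i = y_i(390 − Y) − 101y_i − y_i², with Y = y_i + Σ_{j≠i} y_j.
First-order condition: 289 − 4y_i − Σ_{j≠i} y_j = 0.
Imposing symmetry (y_j = y for all j) turns Σ_{j≠i} y_j into 4y, so 289 = 8y and y = 36.125.

36.125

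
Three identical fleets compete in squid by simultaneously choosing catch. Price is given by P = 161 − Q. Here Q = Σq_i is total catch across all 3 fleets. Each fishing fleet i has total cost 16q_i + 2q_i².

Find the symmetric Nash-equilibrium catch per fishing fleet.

18.125

A representative fishing fleet's profit is π_i = q_i(161 − Q) − 16q_i − 2q_i², with Q = q_i + Σ_{j≠i} q_j.
First-order condition: 145 − 6q_i − Σ_{j≠i} q_j = 0.
In a symmetric equilibrium every fishing fleet chooses the same q, so Σ_{j≠i} q_j = 2q. The condition becomes 145 − 8q = 0, giving q = 145/8 = 18.125.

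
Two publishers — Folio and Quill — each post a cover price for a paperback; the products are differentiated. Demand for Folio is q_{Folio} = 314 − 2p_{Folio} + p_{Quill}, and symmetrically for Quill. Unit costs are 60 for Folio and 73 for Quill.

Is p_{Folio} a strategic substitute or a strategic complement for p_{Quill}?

strategic complements

Folio's profit: π = (p_{Folio} − 60)(314 − 2p_{Folio} + p_{Quill}).
∂π/∂p_{Folio} = 434 − 4p_{Folio} + p_{Quill} = 0 ⇒ p_{Folio} = 108.5 + 0.25p_{Quill}.
The best-response slope dp_{Folio}/dp_{Quill} = 0.25 > 0: the reaction function is upward-sloping, so the choices are strategic complements.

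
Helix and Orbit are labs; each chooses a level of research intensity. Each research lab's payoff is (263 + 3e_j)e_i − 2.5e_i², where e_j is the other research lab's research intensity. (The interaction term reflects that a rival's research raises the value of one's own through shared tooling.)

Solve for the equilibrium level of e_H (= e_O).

131.5

Helix's payoff is (263 + 3e_O)e_H − 2.5e_H².
∂π/∂e_H = 263 + 3e_O − 5e_H = 0, so e_H = 52.6 + 0.6e_O.
By symmetry e_O = e_H; substituting into the reaction function, 0.4e_H = 52.6 and e_H = 131.5.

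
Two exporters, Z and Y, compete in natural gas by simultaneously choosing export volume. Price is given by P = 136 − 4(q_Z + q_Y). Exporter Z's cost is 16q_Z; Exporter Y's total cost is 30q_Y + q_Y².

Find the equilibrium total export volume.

Exporter Z's profit: π = q_Z(136 − 4(q_Z + q_Y)) − 16q_Z.
∂π/∂q_Z = 120 − 8q_Z − 4q_Y = 0, so q_Z = 15 − 0.5q_Y.
For Y: ∂π/∂q_Y = 106 − 10q_Y − 4q_Z = 0 ⇒ q_Y = 10.6 − 0.4q_Z.
Plugging q_Y into Z's best response: q_Z = 15 − 0.5(10.6 − 0.4q_Z) ⇒ 0.8q_Z = 9.7, so q_Z = 12.125.
Then q_Y = 10.6 − 0.4·12.125 = 5.75.
Total export volume: 12.125 + 5.75 = 17.875.

17.875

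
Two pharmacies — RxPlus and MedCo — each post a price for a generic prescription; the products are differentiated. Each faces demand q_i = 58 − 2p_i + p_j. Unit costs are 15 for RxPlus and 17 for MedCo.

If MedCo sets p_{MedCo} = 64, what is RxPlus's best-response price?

RxPlus's profit: π = (p_{RxPlus} − 15)(58 − 2p_{RxPlus} + p_{MedCo}).
∂π/∂p_{RxPlus} = 88 − 4p_{RxPlus} + p_{MedCo} = 0 ⇒ p_{RxPlus} = 22 + 0.25p_{MedCo}.
At p_{MedCo} = 64: p_{RxPlus} = 22 + 0.25·64 = 38.

38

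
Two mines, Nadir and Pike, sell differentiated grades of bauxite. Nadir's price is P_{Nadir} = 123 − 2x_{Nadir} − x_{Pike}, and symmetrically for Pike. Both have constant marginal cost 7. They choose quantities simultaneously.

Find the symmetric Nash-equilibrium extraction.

Mine Nadir's profit: π = x_{Nadir}(123 − 2x_{Nadir} − x_{Pike}) − 7x_{Nadir}.
∂π/∂x_{Nadir} = 116 − 4x_{Nadir} − x_{Pike} = 0 ⇒ x_{Nadir} = 29 − 0.25x_{Pike}.
By symmetry x_{Pike} = x_{Nadir}; substituting into the reaction function, 1.25x_{Nadir} = 29 and x_{Nadir} = 23.2.

23.2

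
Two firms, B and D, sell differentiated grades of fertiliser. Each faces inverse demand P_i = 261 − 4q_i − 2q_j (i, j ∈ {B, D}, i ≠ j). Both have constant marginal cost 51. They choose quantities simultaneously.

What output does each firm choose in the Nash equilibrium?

Firm B's profit: π = q_B(261 − 4q_B − 2q_D) − 51q_B.
∂π/∂q_B = 210 − 8q_B − 2q_D = 0 ⇒ q_B = 26.25 − 0.25q_D.
The game is symmetric, so in equilibrium q_D = q_B: the reaction function gives 1.25q_B = 26.25, hence q_B = 21.

21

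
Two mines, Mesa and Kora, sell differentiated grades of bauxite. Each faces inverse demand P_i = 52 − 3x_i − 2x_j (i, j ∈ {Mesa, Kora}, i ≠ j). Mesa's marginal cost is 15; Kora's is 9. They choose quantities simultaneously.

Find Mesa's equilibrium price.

Mine Mesa's profit: π = x_{Mesa}(52 − 3x_{Mesa} − 2x_{Kora}) − 15x_{Mesa}.
∂π/∂x_{Mesa} = 37 − 6x_{Mesa} − 2x_{Kora} = 0 ⇒ x_{Mesa} = 37/6 − (1/3)x_{Kora}.
Similarly x_{Kora} = 43/6 − (1/3)x_{Mesa}.
Plugging x_{Kora} into Mesa's best response: x_{Mesa} = 37/6 − (1/3)(43/6 − (1/3)x_{Mesa}) ⇒ (8/9)x_{Mesa} = 34/9, so x_{Mesa} = 4.25.
Then x_{Kora} = 43/6 − (1/3)·4.25 = 5.75.
P_{Mesa} = 52 − 3·4.25 − 2·5.75 = 27.75.

27.75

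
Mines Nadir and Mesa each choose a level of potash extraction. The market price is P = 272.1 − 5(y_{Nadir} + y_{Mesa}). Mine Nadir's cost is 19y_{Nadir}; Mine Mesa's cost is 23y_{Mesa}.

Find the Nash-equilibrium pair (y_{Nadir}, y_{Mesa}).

17.14, 16.34

Mine Nadir's profit: π = y_{Nadir}(272.1 − 5(y_{Nadir} + y_{Mesa})) − 19y_{Nadir}.
∂π/∂y_{Nadir} = 253.1 − 10y_{Nadir} − 5y_{Mesa} = 0, so y_{Nadir} = 25.31 − 0.5y_{Mesa}.
By the same steps for Mesa: y_{Mesa} = 24.91 − 0.5y_{Nadir}.
Solving the two reaction functions simultaneously: (1 − (−0.5)(−0.5))y_{Nadir} = 25.31 − 0.5·24.91, so 0.75y_{Nadir} = 12.855 and y_{Nadir} = 17.14.
Then y_{Mesa} = 24.91 − 0.5·17.14 = 16.34.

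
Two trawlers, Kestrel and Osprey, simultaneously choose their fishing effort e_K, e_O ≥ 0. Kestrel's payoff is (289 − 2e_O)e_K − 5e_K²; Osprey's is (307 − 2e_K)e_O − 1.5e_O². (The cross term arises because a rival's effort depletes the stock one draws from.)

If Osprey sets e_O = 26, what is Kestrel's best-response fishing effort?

23.7

Expanding Kestrel's payoff: 289e_K − 2e_Oe_K − 5e_K².
∂π/∂e_K = 289 − 2e_O − 10e_K = 0, so e_K = 28.9 − 0.2e_O.
At e_O = 26: e_K = 28.9 − 0.2·26 = 23.7.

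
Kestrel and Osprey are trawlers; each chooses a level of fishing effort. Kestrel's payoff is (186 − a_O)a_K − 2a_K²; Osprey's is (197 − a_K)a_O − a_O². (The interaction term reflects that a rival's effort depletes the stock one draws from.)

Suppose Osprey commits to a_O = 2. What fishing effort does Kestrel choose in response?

46

Expanding Kestrel's payoff: 186a_K − a_Oa_K − 2a_K².
∂π/∂a_K = 186 − a_O − 4a_K = 0, so a_K = 46.5 − 0.25a_O.
At a_O = 2: a_K = 46.5 − 0.25·2 = 46.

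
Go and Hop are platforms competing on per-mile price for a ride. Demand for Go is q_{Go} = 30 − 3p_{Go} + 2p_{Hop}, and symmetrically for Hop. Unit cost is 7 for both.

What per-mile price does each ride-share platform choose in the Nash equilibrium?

12.75

Go's profit: π = (p_{Go} − 7)(30 − 3p_{Go} + 2p_{Hop}).
∂π/∂p_{Go} = 51 − 6p_{Go} + 2p_{Hop} = 0 ⇒ p_{Go} = 8.5 + (1/3)p_{Hop}.
Setting p_{Go} = p_{Hop} in the reaction function: p_{Go} = 8.5 + (1/3)p_{Go}, so p_{Go} = 8.5 / (2/3) = 12.75.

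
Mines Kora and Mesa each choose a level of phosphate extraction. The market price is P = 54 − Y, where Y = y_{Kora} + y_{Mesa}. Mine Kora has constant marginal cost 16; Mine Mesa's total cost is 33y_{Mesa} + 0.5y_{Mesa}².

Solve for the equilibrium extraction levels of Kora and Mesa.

18.6, 0.8

Mine Kora's profit: π = y_{Kora}(54 − (y_{Kora} + y_{Mesa})) − 16y_{Kora}.
∂π/∂y_{Kora} = 38 − 2y_{Kora} − y_{Mesa} = 0, so y_{Kora} = 19 − 0.5y_{Mesa}.
For Mesa: ∂π/∂y_{Mesa} = 21 − 3y_{Mesa} − y_{Kora} = 0 ⇒ y_{Mesa} = 7 − (1/3)y_{Kora}.
Substituting the second reaction function into the first: y_{Kora} = 19 − 0.5(7 − (1/3)y_{Kora}), which gives (5/6)y_{Kora} = 15.5 ⇒ y_{Kora} = 18.6.
Then y_{Mesa} = 7 − (1/3)·18.6 = 0.8.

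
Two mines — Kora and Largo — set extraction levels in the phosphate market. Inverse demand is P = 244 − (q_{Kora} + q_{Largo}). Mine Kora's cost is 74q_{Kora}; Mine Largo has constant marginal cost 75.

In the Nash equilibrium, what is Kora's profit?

3249

Mine Kora's profit: π = q_{Kora}(244 − (q_{Kora} + q_{Largo})) − 74q_{Kora}.
∂π/∂q_{Kora} = 170 − 2q_{Kora} − q_{Largo} = 0, so q_{Kora} = 85 − 0.5q_{Largo}.
By the same steps for Largo: q_{Largo} = 84.5 − 0.5q_{Kora}.
Solving the two reaction functions simultaneously: (1 − (−0.5)(−0.5))q_{Kora} = 85 − 0.5·84.5, so 0.75q_{Kora} = 42.75 and q_{Kora} = 57.
Then q_{Largo} = 84.5 − 0.5·57 = 56.
Price P = 244 − 113 = 131.
Kora's profit: (131 − 74)·57 = 3249.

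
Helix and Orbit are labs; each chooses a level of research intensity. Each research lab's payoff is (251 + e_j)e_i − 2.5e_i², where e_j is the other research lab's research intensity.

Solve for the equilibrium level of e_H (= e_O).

62.75

Helix's payoff is (251 + e_O)e_H − 2.5e_H².
∂π/∂e_H = 251 + e_O − 5e_H = 0, so e_H = 50.2 + 0.2e_O.
By symmetry e_O = e_H; substituting into the reaction function, 0.8e_H = 50.2 and e_H = 62.75.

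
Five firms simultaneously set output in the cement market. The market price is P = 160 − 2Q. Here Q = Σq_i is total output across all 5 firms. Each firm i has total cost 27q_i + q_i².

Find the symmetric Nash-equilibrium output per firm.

A representative firm's profit is π_i = q_i(160 − 2Q) − 27q_i − q_i², with Q = q_i + Σ_{j≠i} q_j.
First-order condition: 133 − 6q_i − 2Σ_{j≠i} q_j = 0.
In a symmetric equilibrium every firm chooses the same q, so Σ_{j≠i} q_j = 4q. The condition becomes 133 − 14q = 0, giving q = 133/14 = 9.5.

9.5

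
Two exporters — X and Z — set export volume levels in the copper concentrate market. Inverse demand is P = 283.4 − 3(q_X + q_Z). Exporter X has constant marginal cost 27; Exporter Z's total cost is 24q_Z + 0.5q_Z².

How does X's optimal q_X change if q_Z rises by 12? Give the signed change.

-6

Exporter X's profit: π = q_X(283.4 − 3(q_X + q_Z)) − 27q_X.
∂π/∂q_X = 256.4 − 6q_X − 3q_Z = 0, so q_X = 641/15 − 0.5q_Z.
The reaction-function slope is −0.5, so a 12-unit rise in q_Z moves q_X by −0.5 × 12 = −6. X's best response falls — the actions are strategic substitutes.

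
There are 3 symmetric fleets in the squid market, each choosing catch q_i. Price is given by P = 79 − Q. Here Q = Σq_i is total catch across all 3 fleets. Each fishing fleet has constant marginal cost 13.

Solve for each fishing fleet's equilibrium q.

16.5

A representative fishing fleet's profit is π_i = q_i(79 − Q) − 13q_i, with Q = q_i + Σ_{j≠i} q_j.
First-order condition: 66 − 2q_i − Σ_{j≠i} q_j = 0.
In a symmetric equilibrium every fishing fleet chooses the same q, so Σ_{j≠i} q_j = 2q. The condition becomes 66 − 4q = 0, giving q = 66/4 = 16.5.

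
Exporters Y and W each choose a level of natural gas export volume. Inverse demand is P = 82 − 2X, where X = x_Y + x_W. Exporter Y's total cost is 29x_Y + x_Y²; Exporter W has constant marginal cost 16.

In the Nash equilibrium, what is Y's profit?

48

Exporter Y's profit: π = x_Y(82 − 2(x_Y + x_W)) − 29x_Y − x_Y².
∂π/∂x_Y = 53 − 6x_Y − 2x_W = 0, so x_Y = 53/6 − (1/3)x_W.
For W: ∂π/∂x_W = 66 − 4x_W − 2x_Y = 0 ⇒ x_W = 16.5 − 0.5x_Y.
Plugging x_W into Y's best response: x_Y = 53/6 − (1/3)(16.5 − 0.5x_Y) ⇒ (5/6)x_Y = 10/3, so x_Y = 4.
Then x_W = 16.5 − 0.5·4 = 14.5.
Price P = 82 − 2·18.5 = 45.
Y's profit: (45 − 29)·4 − (4)² = 48.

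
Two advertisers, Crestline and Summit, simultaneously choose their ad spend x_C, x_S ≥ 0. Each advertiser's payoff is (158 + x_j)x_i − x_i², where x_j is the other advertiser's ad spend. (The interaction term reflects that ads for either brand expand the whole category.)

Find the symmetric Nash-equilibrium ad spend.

158

Crestline's payoff is (158 + x_S)x_C − x_C².
∂π/∂x_C = 158 + x_S − 2x_C = 0, so x_C = 79 + 0.5x_S.
Setting x_C = x_S in the reaction function: x_C = 79 + 0.5x_C, so x_C = 79 / 0.5 = 158.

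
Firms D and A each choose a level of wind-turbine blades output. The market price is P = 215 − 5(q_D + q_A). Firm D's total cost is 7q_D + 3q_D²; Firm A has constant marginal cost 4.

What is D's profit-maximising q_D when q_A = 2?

12.375

Firm D's profit: π = q_D(215 − 5(q_D + q_A)) − 7q_D − 3q_D².
∂π/∂q_D = 208 − 16q_D − 5q_A = 0, so q_D = 13 − 0.3125q_A.
At q_A = 2: q_D = 13 − 0.3125·2 = 12.375.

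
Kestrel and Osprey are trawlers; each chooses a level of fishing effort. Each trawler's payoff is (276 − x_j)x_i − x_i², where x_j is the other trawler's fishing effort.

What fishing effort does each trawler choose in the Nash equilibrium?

92

Kestrel's payoff is (276 − x_O)x_K − x_K².
∂π/∂x_K = 276 − x_O − 2x_K = 0, so x_K = 138 − 0.5x_O.
By symmetry x_O = x_K; substituting into the reaction function, 1.5x_K = 138 and x_K = 92.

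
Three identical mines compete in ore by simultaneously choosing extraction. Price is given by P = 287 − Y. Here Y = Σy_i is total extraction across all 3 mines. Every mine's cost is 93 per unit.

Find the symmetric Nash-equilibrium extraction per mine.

A representative mine's profit is π_i = y_i(287 − Y) − 93y_i, with Y = y_i + Σ_{j≠i} y_j.
First-order condition: 194 − 2y_i − Σ_{j≠i} y_j = 0.
Imposing symmetry (y_j = y for all j) turns Σ_{j≠i} y_j into 2y, so 194 = 4y and y = 48.5.

48.5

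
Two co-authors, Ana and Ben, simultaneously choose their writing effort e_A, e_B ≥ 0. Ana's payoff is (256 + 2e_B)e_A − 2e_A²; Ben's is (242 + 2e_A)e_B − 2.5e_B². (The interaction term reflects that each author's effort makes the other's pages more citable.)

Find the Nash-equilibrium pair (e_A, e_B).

110.25, 92.5

Expanding Ana's payoff: 256e_A + 2e_Be_A − 2e_A².
∂π/∂e_A = 256 + 2e_B − 4e_A = 0, so e_A = 64 + 0.5e_B.
Likewise for Ben: e_B = 48.4 + 0.4e_A.
Substituting the second reaction function into the first: e_A = 64 + 0.5(48.4 + 0.4e_A), which gives 0.8e_A = 88.2 ⇒ e_A = 110.25.
Then e_B = 48.4 + 0.4·110.25 = 92.5.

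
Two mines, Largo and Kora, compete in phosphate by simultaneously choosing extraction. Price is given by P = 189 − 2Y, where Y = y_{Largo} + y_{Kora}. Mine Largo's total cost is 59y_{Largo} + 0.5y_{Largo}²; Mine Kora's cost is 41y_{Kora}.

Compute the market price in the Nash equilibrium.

Mine Largo's profit: π = y_{Largo}(189 − 2(y_{Largo} + y_{Kora})) − 59y_{Largo} − 0.5y_{Largo}².
∂π/∂y_{Largo} = 130 − 5y_{Largo} − 2y_{Kora} = 0, so y_{Largo} = 26 − 0.4y_{Kora}.
For Kora: ∂π/∂y_{Kora} = 148 − 4y_{Kora} − 2y_{Largo} = 0 ⇒ y_{Kora} = 37 − 0.5y_{Largo}.
Plugging y_{Kora} into Largo's best response: y_{Largo} = 26 − 0.4(37 − 0.5y_{Largo}) ⇒ 0.8y_{Largo} = 11.2, so y_{Largo} = 14.
Then y_{Kora} = 37 − 0.5·14 = 30.
Equilibrium price: P = 189 − 2·44 = 101.

101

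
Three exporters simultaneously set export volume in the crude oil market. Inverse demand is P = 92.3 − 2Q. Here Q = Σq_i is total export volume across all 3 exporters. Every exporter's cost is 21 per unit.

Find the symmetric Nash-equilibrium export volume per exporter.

8.9125

A representative exporter's profit is π_i = q_i(92.3 − 2Q) − 21q_i, with Q = q_i + Σ_{j≠i} q_j.
First-order condition: 71.3 − 4q_i − 2Σ_{j≠i} q_j = 0.
Imposing symmetry (q_j = q for all j) turns Σ_{j≠i} q_j into 2q, so 71.3 = 8q and q = 8.9125.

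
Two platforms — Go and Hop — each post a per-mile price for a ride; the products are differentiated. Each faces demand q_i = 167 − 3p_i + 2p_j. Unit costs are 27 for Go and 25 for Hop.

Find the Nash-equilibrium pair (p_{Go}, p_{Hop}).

Go's profit: π = (p_{Go} − 27)(167 − 3p_{Go} + 2p_{Hop}).
∂π/∂p_{Go} = 248 − 6p_{Go} + 2p_{Hop} = 0 ⇒ p_{Go} = 124/3 + (1/3)p_{Hop}.
Similarly p_{Hop} = 121/3 + (1/3)p_{Go}.
Plugging p_{Hop} into Go's best response: p_{Go} = 124/3 + (1/3)(121/3 + (1/3)p_{Go}) ⇒ (8/9)p_{Go} = 493/9, so p_{Go} = 61.625.
Then p_{Hop} = 121/3 + (1/3)·61.625 = 60.875.

61.625, 60.875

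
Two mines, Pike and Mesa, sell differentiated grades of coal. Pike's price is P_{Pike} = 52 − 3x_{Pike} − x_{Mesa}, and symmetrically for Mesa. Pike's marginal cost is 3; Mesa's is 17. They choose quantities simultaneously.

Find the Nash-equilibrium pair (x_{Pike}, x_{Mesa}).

Mine Pike's profit: π = x_{Pike}(52 − 3x_{Pike} − x_{Mesa}) − 3x_{Pike}.
∂π/∂x_{Pike} = 49 − 6x_{Pike} − x_{Mesa} = 0 ⇒ x_{Pike} = 49/6 − (1/6)x_{Mesa}.
Similarly x_{Mesa} = 35/6 − (1/6)x_{Pike}.
Solving the two reaction functions simultaneously: (1 − (−1/6)(−1/6))x_{Pike} = 49/6 − (1/6)·(35/6), so (35/36)x_{Pike} = 259/36 and x_{Pike} = 7.4.
Then x_{Mesa} = 35/6 − (1/6)·7.4 = 4.6.

7.4, 4.6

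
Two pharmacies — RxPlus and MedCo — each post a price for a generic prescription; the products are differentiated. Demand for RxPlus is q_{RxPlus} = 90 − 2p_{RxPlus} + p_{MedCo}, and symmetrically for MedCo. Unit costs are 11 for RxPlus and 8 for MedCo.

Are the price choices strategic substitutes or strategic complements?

strategic complements

RxPlus's profit: π = (p_{RxPlus} − 11)(90 − 2p_{RxPlus} + p_{MedCo}).
∂π/∂p_{RxPlus} = 112 − 4p_{RxPlus} + p_{MedCo} = 0 ⇒ p_{RxPlus} = 28 + 0.25p_{MedCo}.
The best-response slope dp_{RxPlus}/dp_{MedCo} = 0.25 > 0: the reaction function is upward-sloping, so the choices are strategic complements.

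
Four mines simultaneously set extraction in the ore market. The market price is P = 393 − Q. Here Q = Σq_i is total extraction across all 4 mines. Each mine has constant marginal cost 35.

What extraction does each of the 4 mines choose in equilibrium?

A representative mine's profit is π_i = q_i(393 − Q) − 35q_i, with Q = q_i + Σ_{j≠i} q_j.
First-order condition: 358 − 2q_i − Σ_{j≠i} q_j = 0.
In a symmetric equilibrium every mine chooses the same q, so Σ_{j≠i} q_j = 3q. The condition becomes 358 − 5q = 0, giving q = 358/5 = 71.6.

71.6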